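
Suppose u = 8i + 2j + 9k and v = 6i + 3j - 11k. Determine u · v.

-45

u · v = 8·6 + 2·3 + 9·(-11) = 48 + 6 - 99 = -45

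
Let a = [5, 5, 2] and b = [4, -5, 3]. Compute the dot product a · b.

a · b = 5·4 + 5·(-5) + 2·3 = 20 - 25 + 6 = 1

1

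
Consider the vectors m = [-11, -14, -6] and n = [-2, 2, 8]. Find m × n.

(-100, 100, -50)

i: (-14)·8 - (-6)·2 = -112 - (-12) = -100
j: (-6)·(-2) - (-11)·8 = 12 - (-88) = 100
k: (-11)·2 - (-14)·(-2) = -22 - 28 = -50
m × n = (-100, 100, -50)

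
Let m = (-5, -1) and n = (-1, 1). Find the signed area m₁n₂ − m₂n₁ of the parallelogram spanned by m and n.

-6

(-5)·1 - (-1)·(-1) = -5 - 1 = -6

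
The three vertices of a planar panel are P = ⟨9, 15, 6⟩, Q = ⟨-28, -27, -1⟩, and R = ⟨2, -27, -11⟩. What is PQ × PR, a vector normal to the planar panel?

PQ = (-37, -42, -7)
PR = (-7, -42, -17)
i: (-42)·(-17) - (-7)·(-42) = 714 - 294 = 420
j: (-7)·(-7) - (-37)·(-17) = 49 - 629 = -580
k: (-37)·(-42) - (-42)·(-7) = 1554 - 294 = 1260
PQ × PR = (420, -580, 1260)

(420, -580, 1260)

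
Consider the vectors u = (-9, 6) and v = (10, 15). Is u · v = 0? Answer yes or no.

yes

u · v = (-9)·10 + 6·15 = -90 + 90 = 0
Zero, so the vectors are orthogonal.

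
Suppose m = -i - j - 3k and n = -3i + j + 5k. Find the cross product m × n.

(-2, 14, -4)

i: (-1)·5 - (-3)·1 = -5 - (-3) = -2
j: (-3)·(-3) - (-1)·5 = 9 - (-5) = 14
k: (-1)·1 - (-1)·(-3) = -1 - 3 = -4
m × n = (-2, 14, -4)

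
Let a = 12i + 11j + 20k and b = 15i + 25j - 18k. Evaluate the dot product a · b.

a · b = 12·15 + 11·25 + 20·(-18) = 180 + 275 - 360 = 95

95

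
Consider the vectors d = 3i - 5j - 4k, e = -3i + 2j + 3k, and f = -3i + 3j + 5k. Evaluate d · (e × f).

-15

e × f:
i: 2·5 - 3·3 = 10 - 9 = 1
j: 3·(-3) - (-3)·5 = -9 - (-15) = 6
k: (-3)·3 - 2·(-3) = -9 - (-6) = -3
e × f = (1, 6, -3)
d · (e × f) = 3·1 + (-5)·6 + (-4)·(-3) = 3 - 30 + 12 = -15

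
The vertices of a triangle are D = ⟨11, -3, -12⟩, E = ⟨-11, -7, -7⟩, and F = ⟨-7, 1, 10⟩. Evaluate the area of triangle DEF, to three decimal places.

DE = (-22, -4, 5),  DF = (-18, 4, 22)
i: (-4)·22 - 5·4 = -88 - 20 = -108
j: 5·(-18) - (-22)·22 = -90 - (-484) = 394
k: (-22)·4 - (-4)·(-18) = -88 - 72 = -160
DE × DF = (-108, 394, -160)
|DE × DF| = √192500 ≈ 438.7482
area = ½ · 438.7482 ≈ 219.374

219.374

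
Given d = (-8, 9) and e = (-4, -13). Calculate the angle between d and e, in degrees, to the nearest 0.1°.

121.3

d · e = (-8)·(-4) + 9·(-13) = 32 - 117 = -85
|d|² = 64 + 81 = 145,  |d| = √145 ≈ 12.041595
|e|² = 16 + 169 = 185,  |e| = √185 ≈ 13.601471
cos θ = -85 / (12.041595 · 13.601471) ≈ -0.51898
θ = arccos(-0.51898) ≈ 121.3°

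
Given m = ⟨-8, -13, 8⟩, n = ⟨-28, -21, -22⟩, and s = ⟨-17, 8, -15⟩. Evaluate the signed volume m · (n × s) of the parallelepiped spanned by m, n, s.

n × s:
i: (-21)·(-15) - (-22)·8 = 315 - (-176) = 491
j: (-22)·(-17) - (-28)·(-15) = 374 - 420 = -46
k: (-28)·8 - (-21)·(-17) = -224 - 357 = -581
n × s = (491, -46, -581)
m · (n × s) = (-8)·491 + (-13)·(-46) + 8·(-581) = -3928 + 598 - 4648 = -7978

-7978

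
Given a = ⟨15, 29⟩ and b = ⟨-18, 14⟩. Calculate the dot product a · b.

136

a · b = 15·(-18) + 29·14 = -270 + 406 = 136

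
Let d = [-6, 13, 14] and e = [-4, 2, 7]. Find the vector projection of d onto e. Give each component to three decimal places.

(-8.580, 4.290, 15.014)

d · e = (-6)·(-4) + 13·2 + 14·7 = 24 + 26 + 98 = 148
|e|² = 16 + 4 + 49 = 69
proj_e d = (148/69) · (-4, 2, 7) ≈ (-8.580, 4.290, 15.014)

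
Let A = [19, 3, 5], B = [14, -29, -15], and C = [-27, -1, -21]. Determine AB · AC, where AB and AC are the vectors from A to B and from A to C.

AB = B − A = (-5, -32, -20)
AC = C − A = (-46, -4, -26)
AB · AC = (-5)·(-46) + (-32)·(-4) + (-20)·(-26) = 230 + 128 + 520 = 878

878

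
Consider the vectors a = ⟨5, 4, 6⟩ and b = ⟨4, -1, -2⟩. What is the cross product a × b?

i: 4·(-2) - 6·(-1) = -8 - (-6) = -2
j: 6·4 - 5·(-2) = 24 - (-10) = 34
k: 5·(-1) - 4·4 = -5 - 16 = -21
a × b = (-2, 34, -21)

(-2, 34, -21)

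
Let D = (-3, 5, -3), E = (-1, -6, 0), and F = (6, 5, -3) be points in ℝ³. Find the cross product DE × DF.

DE = (2, -11, 3)
DF = (9, 0, 0)
i: (-11)·0 - 3·0 = 0 - 0 = 0
j: 3·9 - 2·0 = 27 - 0 = 27
k: 2·0 - (-11)·9 = 0 - (-99) = 99
DE × DF = (0, 27, 99)

(0, 27, 99)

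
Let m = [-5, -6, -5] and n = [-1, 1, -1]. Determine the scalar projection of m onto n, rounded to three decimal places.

m · n = (-5)·(-1) + (-6)·1 + (-5)·(-1) = 5 - 6 + 5 = 4
|n| = √(1 + 1 + 1) = √3 ≈ 1.7321
comp_n m = 4 / √3 ≈ 2.309

2.309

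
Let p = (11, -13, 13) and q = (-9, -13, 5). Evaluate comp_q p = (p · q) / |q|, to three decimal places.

p · q = 11·(-9) + (-13)·(-13) + 13·5 = -99 + 169 + 65 = 135
|q| = √(81 + 169 + 25) = √275 ≈ 16.5831
comp_q p = 135 / √275 ≈ 8.141

8.141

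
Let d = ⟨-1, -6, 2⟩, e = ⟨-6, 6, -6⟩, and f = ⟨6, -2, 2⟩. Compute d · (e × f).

e × f:
i: 6·2 - (-6)·(-2) = 12 - 12 = 0
j: (-6)·6 - (-6)·2 = -36 - (-12) = -24
k: (-6)·(-2) - 6·6 = 12 - 36 = -24
e × f = (0, -24, -24)
d · (e × f) = (-1)·0 + (-6)·(-24) + 2·(-24) = 0 + 144 - 48 = 96

96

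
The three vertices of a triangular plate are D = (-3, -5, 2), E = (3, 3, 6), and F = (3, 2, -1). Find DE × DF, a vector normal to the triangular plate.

DE = (6, 8, 4)
DF = (6, 7, -3)
i: 8·(-3) - 4·7 = -24 - 28 = -52
j: 4·6 - 6·(-3) = 24 - (-18) = 42
k: 6·7 - 8·6 = 42 - 48 = -6
DE × DF = (-52, 42, -6)

(-52, 42, -6)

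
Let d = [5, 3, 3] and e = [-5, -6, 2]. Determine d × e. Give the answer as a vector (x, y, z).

(24, -25, -15)

i: 3·2 - 3·(-6) = 6 - (-18) = 24
j: 3·(-5) - 5·2 = -15 - 10 = -25
k: 5·(-6) - 3·(-5) = -30 - (-15) = -15
d × e = (24, -25, -15)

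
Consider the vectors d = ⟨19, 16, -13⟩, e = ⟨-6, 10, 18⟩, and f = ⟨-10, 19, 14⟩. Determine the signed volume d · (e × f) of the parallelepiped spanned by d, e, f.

-5192

e × f:
i: 10·14 - 18·19 = 140 - 342 = -202
j: 18·(-10) - (-6)·14 = -180 - (-84) = -96
k: (-6)·19 - 10·(-10) = -114 - (-100) = -14
e × f = (-202, -96, -14)
d · (e × f) = 19·(-202) + 16·(-96) + (-13)·(-14) = -3838 - 1536 + 182 = -5192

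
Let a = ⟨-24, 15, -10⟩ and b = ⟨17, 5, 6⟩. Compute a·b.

-393

a · b = (-24)·17 + 15·5 + (-10)·6 = -408 + 75 - 60 = -393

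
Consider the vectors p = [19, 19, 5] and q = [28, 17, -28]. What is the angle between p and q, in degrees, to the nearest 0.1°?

p · q = 19·28 + 19·17 + 5·(-28) = 532 + 323 - 140 = 715
|p|² = 361 + 361 + 25 = 747,  |p| = √747 ≈ 27.331301
|q|² = 784 + 289 + 784 = 1857,  |q| = √1857 ≈ 43.092923
cos θ = 715 / (27.331301 · 43.092923) ≈ 0.60707
θ = arccos(0.60707) ≈ 52.6°

52.6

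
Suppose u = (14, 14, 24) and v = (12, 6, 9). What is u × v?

(-18, 162, -84)

i: 14·9 - 24·6 = 126 - 144 = -18
j: 24·12 - 14·9 = 288 - 126 = 162
k: 14·6 - 14·12 = 84 - 168 = -84
u × v = (-18, 162, -84)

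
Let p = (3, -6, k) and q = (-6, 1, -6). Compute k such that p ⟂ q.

-4

p · q = 3·(-6) + (-6)·1 + k·(-6) = -24 - 6k
Set equal to 0: -6k = 24, so k = -4.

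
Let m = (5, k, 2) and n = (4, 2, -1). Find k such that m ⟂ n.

-9

m · n = 5·4 + k·2 + 2·(-1) = 18 + 2k
Set equal to 0: 2k = -18, so k = -9.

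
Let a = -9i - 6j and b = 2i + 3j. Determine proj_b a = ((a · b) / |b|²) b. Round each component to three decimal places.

(-5.538, -8.308)

a · b = (-9)·2 + (-6)·3 = -18 - 18 = -36
|b|² = 4 + 9 = 13
proj_b a = (-36/13) · (2, 3) ≈ (-5.538, -8.308)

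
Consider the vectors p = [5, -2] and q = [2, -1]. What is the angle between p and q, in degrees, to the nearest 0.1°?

4.8

p · q = 5·2 + (-2)·(-1) = 10 + 2 = 12
|p|² = 25 + 4 = 29,  |p| = √29 ≈ 5.385165
|q|² = 4 + 1 = 5,  |q| = √5 ≈ 2.236068
cos θ = 12 / (5.385165 · 2.236068) ≈ 0.99655
θ = arccos(0.99655) ≈ 4.8°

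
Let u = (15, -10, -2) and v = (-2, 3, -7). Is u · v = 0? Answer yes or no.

no

u · v = 15·(-2) + (-10)·3 + (-2)·(-7) = -30 - 30 + 14 = -46
Nonzero, so the vectors are not orthogonal.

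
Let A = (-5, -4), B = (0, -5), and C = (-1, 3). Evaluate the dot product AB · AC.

AB = B − A = (5, -1)
AC = C − A = (4, 7)
AB · AC = 5·4 + (-1)·7 = 20 - 7 = 13

13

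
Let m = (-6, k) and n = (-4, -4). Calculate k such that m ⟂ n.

6

m · n = (-6)·(-4) + k·(-4) = 24 - 4k
Set equal to 0: -4k = -24, so k = 6.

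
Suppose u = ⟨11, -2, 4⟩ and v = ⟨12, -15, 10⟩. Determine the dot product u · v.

u · v = 11·12 + (-2)·(-15) + 4·10 = 132 + 30 + 40 = 202

202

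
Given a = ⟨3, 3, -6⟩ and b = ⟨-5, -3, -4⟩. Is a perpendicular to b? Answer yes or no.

a · b = 3·(-5) + 3·(-3) + (-6)·(-4) = -15 - 9 + 24 = 0
Zero, so the vectors are orthogonal.

yes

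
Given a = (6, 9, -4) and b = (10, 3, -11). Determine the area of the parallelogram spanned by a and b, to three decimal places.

i: 9·(-11) - (-4)·3 = -99 - (-12) = -87
j: (-4)·10 - 6·(-11) = -40 - (-66) = 26
k: 6·3 - 9·10 = 18 - 90 = -72
a × b = (-87, 26, -72)
|a × b| = √((-87)² + 26² + (-72)²) = √13429 ≈ 115.8836

115.884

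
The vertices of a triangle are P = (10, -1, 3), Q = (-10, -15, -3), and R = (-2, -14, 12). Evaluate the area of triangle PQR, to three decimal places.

PQ = (-20, -14, -6),  PR = (-12, -13, 9)
i: (-14)·9 - (-6)·(-13) = -126 - 78 = -204
j: (-6)·(-12) - (-20)·9 = 72 - (-180) = 252
k: (-20)·(-13) - (-14)·(-12) = 260 - 168 = 92
PQ × PR = (-204, 252, 92)
|PQ × PR| = √113584 ≈ 337.0223
area = ½ · 337.0223 ≈ 168.511

168.511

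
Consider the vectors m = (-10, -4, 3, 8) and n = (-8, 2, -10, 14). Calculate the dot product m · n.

m · n = (-10)·(-8) + (-4)·2 + 3·(-10) + 8·14 = 80 - 8 - 30 + 112 = 154

154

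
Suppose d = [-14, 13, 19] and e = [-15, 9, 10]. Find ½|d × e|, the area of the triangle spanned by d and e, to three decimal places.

i: 13·10 - 19·9 = 130 - 171 = -41
j: 19·(-15) - (-14)·10 = -285 - (-140) = -145
k: (-14)·9 - 13·(-15) = -126 - (-195) = 69
d × e = (-41, -145, 69)
|d × e| = √((-41)² + (-145)² + 69²) = √27467 ≈ 165.7317
area = ½ · 165.7317 ≈ 82.866

82.866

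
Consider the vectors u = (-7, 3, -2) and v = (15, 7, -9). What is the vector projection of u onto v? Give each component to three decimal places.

(-2.789, -1.301, 1.673)

u · v = (-7)·15 + 3·7 + (-2)·(-9) = -105 + 21 + 18 = -66
|v|² = 225 + 49 + 81 = 355
proj_v u = (-66/355) · (15, 7, -9) ≈ (-2.789, -1.301, 1.673)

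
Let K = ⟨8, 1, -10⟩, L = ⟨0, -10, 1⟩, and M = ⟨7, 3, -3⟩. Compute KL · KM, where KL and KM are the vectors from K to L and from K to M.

63

KL = L − K = (-8, -11, 11)
KM = M − K = (-1, 2, 7)
KL · KM = (-8)·(-1) + (-11)·2 + 11·7 = 8 - 22 + 77 = 63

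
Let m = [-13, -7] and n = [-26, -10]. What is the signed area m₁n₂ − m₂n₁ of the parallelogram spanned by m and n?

-52

(-13)·(-10) - (-7)·(-26) = 130 - 182 = -52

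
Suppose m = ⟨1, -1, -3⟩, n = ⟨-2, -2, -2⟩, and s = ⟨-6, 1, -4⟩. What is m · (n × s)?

n × s:
i: (-2)·(-4) - (-2)·1 = 8 - (-2) = 10
j: (-2)·(-6) - (-2)·(-4) = 12 - 8 = 4
k: (-2)·1 - (-2)·(-6) = -2 - 12 = -14
n × s = (10, 4, -14)
m · (n × s) = 1·10 + (-1)·4 + (-3)·(-14) = 10 - 4 + 42 = 48

48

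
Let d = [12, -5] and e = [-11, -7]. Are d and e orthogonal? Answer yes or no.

d · e = 12·(-11) + (-5)·(-7) = -132 + 35 = -97
Nonzero, so the vectors are not orthogonal.

no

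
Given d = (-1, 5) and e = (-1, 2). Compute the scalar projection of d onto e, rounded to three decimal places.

d · e = (-1)·(-1) + 5·2 = 1 + 10 = 11
|e| = √(1 + 4) = √5 ≈ 2.2361
comp_e d = 11 / √5 ≈ 4.919

4.919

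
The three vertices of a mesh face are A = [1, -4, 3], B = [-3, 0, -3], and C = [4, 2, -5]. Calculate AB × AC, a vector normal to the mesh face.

AB = (-4, 4, -6)
AC = (3, 6, -8)
i: 4·(-8) - (-6)·6 = -32 - (-36) = 4
j: (-6)·3 - (-4)·(-8) = -18 - 32 = -50
k: (-4)·6 - 4·3 = -24 - 12 = -36
AB × AC = (4, -50, -36)

(4, -50, -36)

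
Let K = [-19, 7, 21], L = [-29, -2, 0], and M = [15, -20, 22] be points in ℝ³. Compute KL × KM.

KL = (-10, -9, -21)
KM = (34, -27, 1)
i: (-9)·1 - (-21)·(-27) = -9 - 567 = -576
j: (-21)·34 - (-10)·1 = -714 - (-10) = -704
k: (-10)·(-27) - (-9)·34 = 270 - (-306) = 576
KL × KM = (-576, -704, 576)

(-576, -704, 576)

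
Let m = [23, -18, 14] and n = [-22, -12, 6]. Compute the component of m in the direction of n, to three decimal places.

-7.994

m · n = 23·(-22) + (-18)·(-12) + 14·6 = -506 + 216 + 84 = -206
|n| = √(484 + 144 + 36) = √664 ≈ 25.7682
comp_n m = -206 / √664 ≈ -7.994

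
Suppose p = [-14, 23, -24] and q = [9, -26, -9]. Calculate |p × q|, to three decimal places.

912.236

i: 23·(-9) - (-24)·(-26) = -207 - 624 = -831
j: (-24)·9 - (-14)·(-9) = -216 - 126 = -342
k: (-14)·(-26) - 23·9 = 364 - 207 = 157
p × q = (-831, -342, 157)
|p × q| = √((-831)² + (-342)² + 157²) = √832174 ≈ 912.2357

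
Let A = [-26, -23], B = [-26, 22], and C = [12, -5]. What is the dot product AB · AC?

AB = B − A = (0, 45)
AC = C − A = (38, 18)
AB · AC = 0·38 + 45·18 = 0 + 810 = 810

810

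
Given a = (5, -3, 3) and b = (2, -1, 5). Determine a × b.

i: (-3)·5 - 3·(-1) = -15 - (-3) = -12
j: 3·2 - 5·5 = 6 - 25 = -19
k: 5·(-1) - (-3)·2 = -5 - (-6) = 1
a × b = (-12, -19, 1)

(-12, -19, 1)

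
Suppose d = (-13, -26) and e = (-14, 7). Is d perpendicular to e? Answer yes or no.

d · e = (-13)·(-14) + (-26)·7 = 182 - 182 = 0
Zero, so the vectors are orthogonal.

yes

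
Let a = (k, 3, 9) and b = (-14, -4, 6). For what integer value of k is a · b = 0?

3

a · b = k·(-14) + 3·(-4) + 9·6 = 42 - 14k
Set equal to 0: -14k = -42, so k = 3.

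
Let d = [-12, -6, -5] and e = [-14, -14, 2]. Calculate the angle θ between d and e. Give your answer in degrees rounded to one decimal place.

d · e = (-12)·(-14) + (-6)·(-14) + (-5)·2 = 168 + 84 - 10 = 242
|d|² = 144 + 36 + 25 = 205,  |d| = √205 ≈ 14.317821
|e|² = 196 + 196 + 4 = 396,  |e| = √396 ≈ 19.899749
cos θ = 242 / (14.317821 · 19.899749) ≈ 0.84936
θ = arccos(0.84936) ≈ 31.9°

31.9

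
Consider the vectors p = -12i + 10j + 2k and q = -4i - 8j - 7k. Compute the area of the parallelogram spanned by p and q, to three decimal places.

172.847

i: 10·(-7) - 2·(-8) = -70 - (-16) = -54
j: 2·(-4) - (-12)·(-7) = -8 - 84 = -92
k: (-12)·(-8) - 10·(-4) = 96 - (-40) = 136
p × q = (-54, -92, 136)
|p × q| = √((-54)² + (-92)² + 136²) = √29876 ≈ 172.8468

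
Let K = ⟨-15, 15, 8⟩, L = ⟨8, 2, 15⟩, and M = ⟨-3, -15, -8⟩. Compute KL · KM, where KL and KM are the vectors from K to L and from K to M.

KL = L − K = (23, -13, 7)
KM = M − K = (12, -30, -16)
KL · KM = 23·12 + (-13)·(-30) + 7·(-16) = 276 + 390 - 112 = 554

554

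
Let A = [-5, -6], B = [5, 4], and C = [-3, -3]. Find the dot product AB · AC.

50

AB = B − A = (10, 10)
AC = C − A = (2, 3)
AB · AC = 10·2 + 10·3 = 20 + 30 = 50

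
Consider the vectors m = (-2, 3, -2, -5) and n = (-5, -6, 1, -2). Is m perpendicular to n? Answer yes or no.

yes

m · n = (-2)·(-5) + 3·(-6) + (-2)·1 + (-5)·(-2) = 10 - 18 - 2 + 10 = 0
Zero, so the vectors are orthogonal.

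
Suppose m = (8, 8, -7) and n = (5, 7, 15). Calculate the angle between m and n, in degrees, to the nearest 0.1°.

m · n = 8·5 + 8·7 + (-7)·15 = 40 + 56 - 105 = -9
|m|² = 64 + 64 + 49 = 177,  |m| = √177 ≈ 13.304135
|n|² = 25 + 49 + 225 = 299,  |n| = √299 ≈ 17.291616
cos θ = -9 / (13.304135 · 17.291616) ≈ -0.03912
θ = arccos(-0.03912) ≈ 92.2°

92.2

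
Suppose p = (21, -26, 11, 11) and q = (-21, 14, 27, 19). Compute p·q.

-299

p · q = 21·(-21) + (-26)·14 + 11·27 + 11·19 = -441 - 364 + 297 + 209 = -299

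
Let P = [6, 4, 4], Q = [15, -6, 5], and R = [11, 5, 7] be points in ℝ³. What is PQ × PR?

PQ = (9, -10, 1)
PR = (5, 1, 3)
i: (-10)·3 - 1·1 = -30 - 1 = -31
j: 1·5 - 9·3 = 5 - 27 = -22
k: 9·1 - (-10)·5 = 9 - (-50) = 59
PQ × PR = (-31, -22, 59)

(-31, -22, 59)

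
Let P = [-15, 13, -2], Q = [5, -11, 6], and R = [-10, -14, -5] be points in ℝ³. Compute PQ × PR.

(288, 100, -420)

PQ = (20, -24, 8)
PR = (5, -27, -3)
i: (-24)·(-3) - 8·(-27) = 72 - (-216) = 288
j: 8·5 - 20·(-3) = 40 - (-60) = 100
k: 20·(-27) - (-24)·5 = -540 - (-120) = -420
PQ × PR = (288, 100, -420)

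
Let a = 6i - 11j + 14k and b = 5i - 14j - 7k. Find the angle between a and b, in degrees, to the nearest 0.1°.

73.8

a · b = 6·5 + (-11)·(-14) + 14·(-7) = 30 + 154 - 98 = 86
|a|² = 36 + 121 + 196 = 353,  |a| = √353 ≈ 18.788294
|b|² = 25 + 196 + 49 = 270,  |b| = √270 ≈ 16.431677
cos θ = 86 / (18.788294 · 16.431677) ≈ 0.27857
θ = arccos(0.27857) ≈ 73.8°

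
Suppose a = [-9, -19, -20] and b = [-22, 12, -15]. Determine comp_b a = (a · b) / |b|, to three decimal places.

a · b = (-9)·(-22) + (-19)·12 + (-20)·(-15) = 198 - 228 + 300 = 270
|b| = √(484 + 144 + 225) = √853 ≈ 29.2062
comp_b a = 270 / √853 ≈ 9.245

9.245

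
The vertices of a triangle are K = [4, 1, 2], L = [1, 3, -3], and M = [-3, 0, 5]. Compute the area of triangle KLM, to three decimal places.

KL = (-3, 2, -5),  KM = (-7, -1, 3)
i: 2·3 - (-5)·(-1) = 6 - 5 = 1
j: (-5)·(-7) - (-3)·3 = 35 - (-9) = 44
k: (-3)·(-1) - 2·(-7) = 3 - (-14) = 17
KL × KM = (1, 44, 17)
|KL × KM| = √2226 ≈ 47.1805
area = ½ · 47.1805 ≈ 23.590

23.590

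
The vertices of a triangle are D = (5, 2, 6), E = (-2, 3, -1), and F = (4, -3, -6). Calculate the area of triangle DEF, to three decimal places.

48.564

DE = (-7, 1, -7),  DF = (-1, -5, -12)
i: 1·(-12) - (-7)·(-5) = -12 - 35 = -47
j: (-7)·(-1) - (-7)·(-12) = 7 - 84 = -77
k: (-7)·(-5) - 1·(-1) = 35 - (-1) = 36
DE × DF = (-47, -77, 36)
|DE × DF| = √9434 ≈ 97.1288
area = ½ · 97.1288 ≈ 48.564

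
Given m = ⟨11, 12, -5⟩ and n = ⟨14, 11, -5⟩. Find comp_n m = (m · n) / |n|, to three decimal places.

m · n = 11·14 + 12·11 + (-5)·(-5) = 154 + 132 + 25 = 311
|n| = √(196 + 121 + 25) = √342 ≈ 18.4932
comp_n m = 311 / √342 ≈ 16.817

16.817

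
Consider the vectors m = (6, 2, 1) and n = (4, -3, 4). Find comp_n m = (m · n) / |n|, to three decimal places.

3.436

m · n = 6·4 + 2·(-3) + 1·4 = 24 - 6 + 4 = 22
|n| = √(16 + 9 + 16) = √41 ≈ 6.4031
comp_n m = 22 / √41 ≈ 3.436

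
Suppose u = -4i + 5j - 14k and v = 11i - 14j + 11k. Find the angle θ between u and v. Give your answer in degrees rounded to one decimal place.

u · v = (-4)·11 + 5·(-14) + (-14)·11 = -44 - 70 - 154 = -268
|u|² = 16 + 25 + 196 = 237,  |u| = √237 ≈ 15.394804
|v|² = 121 + 196 + 121 = 438,  |v| = √438 ≈ 20.928450
cos θ = -268 / (15.394804 · 20.928450) ≈ -0.83181
θ = arccos(-0.83181) ≈ 146.3°

146.3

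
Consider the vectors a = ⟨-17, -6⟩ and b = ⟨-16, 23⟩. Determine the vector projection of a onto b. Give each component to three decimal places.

a · b = (-17)·(-16) + (-6)·23 = 272 - 138 = 134
|b|² = 256 + 529 = 785
proj_b a = (134/785) · (-16, 23) ≈ (-2.731, 3.926)

(-2.731, 3.926)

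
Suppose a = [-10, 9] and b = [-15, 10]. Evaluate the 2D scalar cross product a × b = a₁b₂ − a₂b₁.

35

(-10)·10 - 9·(-15) = -100 - (-135) = 35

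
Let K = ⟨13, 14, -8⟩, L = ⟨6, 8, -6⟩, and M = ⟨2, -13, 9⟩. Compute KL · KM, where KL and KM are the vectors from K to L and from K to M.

KL = L − K = (-7, -6, 2)
KM = M − K = (-11, -27, 17)
KL · KM = (-7)·(-11) + (-6)·(-27) + 2·17 = 77 + 162 + 34 = 273

273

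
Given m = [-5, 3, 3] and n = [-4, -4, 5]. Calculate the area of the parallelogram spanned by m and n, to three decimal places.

i: 3·5 - 3·(-4) = 15 - (-12) = 27
j: 3·(-4) - (-5)·5 = -12 - (-25) = 13
k: (-5)·(-4) - 3·(-4) = 20 - (-12) = 32
m × n = (27, 13, 32)
|m × n| = √(27² + 13² + 32²) = √1922 ≈ 43.8406

43.841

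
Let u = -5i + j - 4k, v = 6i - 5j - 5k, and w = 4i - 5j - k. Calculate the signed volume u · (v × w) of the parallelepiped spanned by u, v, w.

126

v × w:
i: (-5)·(-1) - (-5)·(-5) = 5 - 25 = -20
j: (-5)·4 - 6·(-1) = -20 - (-6) = -14
k: 6·(-5) - (-5)·4 = -30 - (-20) = -10
v × w = (-20, -14, -10)
u · (v × w) = (-5)·(-20) + 1·(-14) + (-4)·(-10) = 100 - 14 + 40 = 126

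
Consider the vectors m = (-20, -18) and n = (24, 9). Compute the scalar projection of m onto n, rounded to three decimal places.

-25.047

m · n = (-20)·24 + (-18)·9 = -480 - 162 = -642
|n| = √(576 + 81) = √657 ≈ 25.6320
comp_n m = -642 / √657 ≈ -25.047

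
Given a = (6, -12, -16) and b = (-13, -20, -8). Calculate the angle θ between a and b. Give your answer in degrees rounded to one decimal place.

a · b = 6·(-13) + (-12)·(-20) + (-16)·(-8) = -78 + 240 + 128 = 290
|a|² = 36 + 144 + 256 = 436,  |a| = √436 ≈ 20.880613
|b|² = 169 + 400 + 64 = 633,  |b| = √633 ≈ 25.159491
cos θ = 290 / (20.880613 · 25.159491) ≈ 0.55202
θ = arccos(0.55202) ≈ 56.5°

56.5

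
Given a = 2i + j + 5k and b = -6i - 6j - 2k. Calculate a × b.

(28, -26, -6)

i: 1·(-2) - 5·(-6) = -2 - (-30) = 28
j: 5·(-6) - 2·(-2) = -30 - (-4) = -26
k: 2·(-6) - 1·(-6) = -12 - (-6) = -6
a × b = (28, -26, -6)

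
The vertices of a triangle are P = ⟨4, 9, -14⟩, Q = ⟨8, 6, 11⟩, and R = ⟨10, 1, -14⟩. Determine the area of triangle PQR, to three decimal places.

125.196

PQ = (4, -3, 25),  PR = (6, -8, 0)
i: (-3)·0 - 25·(-8) = 0 - (-200) = 200
j: 25·6 - 4·0 = 150 - 0 = 150
k: 4·(-8) - (-3)·6 = -32 - (-18) = -14
PQ × PR = (200, 150, -14)
|PQ × PR| = √62696 ≈ 250.3917
area = ½ · 250.3917 ≈ 125.196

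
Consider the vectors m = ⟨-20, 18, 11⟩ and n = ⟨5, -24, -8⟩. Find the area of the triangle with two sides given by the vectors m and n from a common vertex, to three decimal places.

i: 18·(-8) - 11·(-24) = -144 - (-264) = 120
j: 11·5 - (-20)·(-8) = 55 - 160 = -105
k: (-20)·(-24) - 18·5 = 480 - 90 = 390
m × n = (120, -105, 390)
|m × n| = √(120² + (-105)² + 390²) = √177525 ≈ 421.3372
area = ½ · 421.3372 ≈ 210.669

210.669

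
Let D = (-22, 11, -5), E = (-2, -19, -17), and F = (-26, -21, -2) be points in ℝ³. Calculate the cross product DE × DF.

DE = (20, -30, -12)
DF = (-4, -32, 3)
i: (-30)·3 - (-12)·(-32) = -90 - 384 = -474
j: (-12)·(-4) - 20·3 = 48 - 60 = -12
k: 20·(-32) - (-30)·(-4) = -640 - 120 = -760
DE × DF = (-474, -12, -760)

(-474, -12, -760)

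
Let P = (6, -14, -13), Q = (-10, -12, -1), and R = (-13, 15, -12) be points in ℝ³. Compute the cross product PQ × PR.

(-346, -212, -426)

PQ = (-16, 2, 12)
PR = (-19, 29, 1)
i: 2·1 - 12·29 = 2 - 348 = -346
j: 12·(-19) - (-16)·1 = -228 - (-16) = -212
k: (-16)·29 - 2·(-19) = -464 - (-38) = -426
PQ × PR = (-346, -212, -426)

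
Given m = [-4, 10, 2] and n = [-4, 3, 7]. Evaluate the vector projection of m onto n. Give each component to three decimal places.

m · n = (-4)·(-4) + 10·3 + 2·7 = 16 + 30 + 14 = 60
|n|² = 16 + 9 + 49 = 74
proj_n m = (60/74) · (-4, 3, 7) ≈ (-3.243, 2.432, 5.676)

(-3.243, 2.432, 5.676)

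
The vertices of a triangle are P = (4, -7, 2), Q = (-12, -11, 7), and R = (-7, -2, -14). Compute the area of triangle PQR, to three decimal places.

PQ = (-16, -4, 5),  PR = (-11, 5, -16)
i: (-4)·(-16) - 5·5 = 64 - 25 = 39
j: 5·(-11) - (-16)·(-16) = -55 - 256 = -311
k: (-16)·5 - (-4)·(-11) = -80 - 44 = -124
PQ × PR = (39, -311, -124)
|PQ × PR| = √113618 ≈ 337.0727
area = ½ · 337.0727 ≈ 168.536

168.536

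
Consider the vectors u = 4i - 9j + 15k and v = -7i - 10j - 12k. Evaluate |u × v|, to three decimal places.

283.588

i: (-9)·(-12) - 15·(-10) = 108 - (-150) = 258
j: 15·(-7) - 4·(-12) = -105 - (-48) = -57
k: 4·(-10) - (-9)·(-7) = -40 - 63 = -103
u × v = (258, -57, -103)
|u × v| = √(258² + (-57)² + (-103)²) = √80422 ≈ 283.5877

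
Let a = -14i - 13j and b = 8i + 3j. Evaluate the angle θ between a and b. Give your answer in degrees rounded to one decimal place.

a · b = (-14)·8 + (-13)·3 = -112 - 39 = -151
|a|² = 196 + 169 = 365,  |a| = √365 ≈ 19.104973
|b|² = 64 + 9 = 73,  |b| = √73 ≈ 8.544004
cos θ = -151 / (19.104973 · 8.544004) ≈ -0.92506
θ = arccos(-0.92506) ≈ 157.7°

157.7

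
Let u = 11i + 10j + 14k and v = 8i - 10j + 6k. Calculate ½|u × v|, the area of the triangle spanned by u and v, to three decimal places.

i: 10·6 - 14·(-10) = 60 - (-140) = 200
j: 14·8 - 11·6 = 112 - 66 = 46
k: 11·(-10) - 10·8 = -110 - 80 = -190
u × v = (200, 46, -190)
|u × v| = √(200² + 46² + (-190)²) = √78216 ≈ 279.6712
area = ½ · 279.6712 ≈ 139.836

139.836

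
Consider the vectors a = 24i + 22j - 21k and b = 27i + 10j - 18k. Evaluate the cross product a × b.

(-186, -135, -354)

i: 22·(-18) - (-21)·10 = -396 - (-210) = -186
j: (-21)·27 - 24·(-18) = -567 - (-432) = -135
k: 24·10 - 22·27 = 240 - 594 = -354
a × b = (-186, -135, -354)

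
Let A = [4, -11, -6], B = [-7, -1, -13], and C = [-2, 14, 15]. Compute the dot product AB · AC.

169

AB = B − A = (-11, 10, -7)
AC = C − A = (-6, 25, 21)
AB · AC = (-11)·(-6) + 10·25 + (-7)·21 = 66 + 250 - 147 = 169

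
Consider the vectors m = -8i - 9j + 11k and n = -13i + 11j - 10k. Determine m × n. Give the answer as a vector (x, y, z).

(-31, -223, -205)

i: (-9)·(-10) - 11·11 = 90 - 121 = -31
j: 11·(-13) - (-8)·(-10) = -143 - 80 = -223
k: (-8)·11 - (-9)·(-13) = -88 - 117 = -205
m × n = (-31, -223, -205)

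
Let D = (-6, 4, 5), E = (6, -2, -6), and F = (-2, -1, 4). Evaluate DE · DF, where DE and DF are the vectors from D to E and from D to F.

89

DE = E − D = (12, -6, -11)
DF = F − D = (4, -5, -1)
DE · DF = 12·4 + (-6)·(-5) + (-11)·(-1) = 48 + 30 + 11 = 89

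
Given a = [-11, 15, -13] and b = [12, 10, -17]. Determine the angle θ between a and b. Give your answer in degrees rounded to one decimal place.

a · b = (-11)·12 + 15·10 + (-13)·(-17) = -132 + 150 + 221 = 239
|a|² = 121 + 225 + 169 = 515,  |a| = √515 ≈ 22.693611
|b|² = 144 + 100 + 289 = 533,  |b| = √533 ≈ 23.086793
cos θ = 239 / (22.693611 · 23.086793) ≈ 0.45617
θ = arccos(0.45617) ≈ 62.9°

62.9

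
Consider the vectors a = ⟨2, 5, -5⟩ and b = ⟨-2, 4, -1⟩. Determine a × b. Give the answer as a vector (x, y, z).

(15, 12, 18)

i: 5·(-1) - (-5)·4 = -5 - (-20) = 15
j: (-5)·(-2) - 2·(-1) = 10 - (-2) = 12
k: 2·4 - 5·(-2) = 8 - (-10) = 18
a × b = (15, 12, 18)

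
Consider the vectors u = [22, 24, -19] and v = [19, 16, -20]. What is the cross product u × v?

(-176, 79, -104)

i: 24·(-20) - (-19)·16 = -480 - (-304) = -176
j: (-19)·19 - 22·(-20) = -361 - (-440) = 79
k: 22·16 - 24·19 = 352 - 456 = -104
u × v = (-176, 79, -104)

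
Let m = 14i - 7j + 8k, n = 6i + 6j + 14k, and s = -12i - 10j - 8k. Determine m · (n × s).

n × s:
i: 6·(-8) - 14·(-10) = -48 - (-140) = 92
j: 14·(-12) - 6·(-8) = -168 - (-48) = -120
k: 6·(-10) - 6·(-12) = -60 - (-72) = 12
n × s = (92, -120, 12)
m · (n × s) = 14·92 + (-7)·(-120) + 8·12 = 1288 + 840 + 96 = 2224

2224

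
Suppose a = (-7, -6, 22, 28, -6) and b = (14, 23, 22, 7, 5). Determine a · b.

414

a · b = (-7)·14 + (-6)·23 + 22·22 + 28·7 + (-6)·5 = -98 - 138 + 484 + 196 - 30 = 414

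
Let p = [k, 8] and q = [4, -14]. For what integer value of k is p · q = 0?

p · q = k·4 + 8·(-14) = -112 + 4k
Set equal to 0: 4k = 112, so k = 28.

28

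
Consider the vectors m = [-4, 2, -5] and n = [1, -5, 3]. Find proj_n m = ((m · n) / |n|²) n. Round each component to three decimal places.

m · n = (-4)·1 + 2·(-5) + (-5)·3 = -4 - 10 - 15 = -29
|n|² = 1 + 25 + 9 = 35
proj_n m = (-29/35) · (1, -5, 3) ≈ (-0.829, 4.143, -2.486)

(-0.829, 4.143, -2.486)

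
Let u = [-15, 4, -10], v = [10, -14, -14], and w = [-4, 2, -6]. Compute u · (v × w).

v × w:
i: (-14)·(-6) - (-14)·2 = 84 - (-28) = 112
j: (-14)·(-4) - 10·(-6) = 56 - (-60) = 116
k: 10·2 - (-14)·(-4) = 20 - 56 = -36
v × w = (112, 116, -36)
u · (v × w) = (-15)·112 + 4·116 + (-10)·(-36) = -1680 + 464 + 360 = -856

-856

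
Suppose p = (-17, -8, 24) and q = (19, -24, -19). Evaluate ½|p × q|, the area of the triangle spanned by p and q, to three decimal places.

464.024

i: (-8)·(-19) - 24·(-24) = 152 - (-576) = 728
j: 24·19 - (-17)·(-19) = 456 - 323 = 133
k: (-17)·(-24) - (-8)·19 = 408 - (-152) = 560
p × q = (728, 133, 560)
|p × q| = √(728² + 133² + 560²) = √861273 ≈ 928.0480
area = ½ · 928.0480 ≈ 464.024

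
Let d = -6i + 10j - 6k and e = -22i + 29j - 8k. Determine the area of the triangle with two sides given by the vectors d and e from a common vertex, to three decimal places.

67.097

i: 10·(-8) - (-6)·29 = -80 - (-174) = 94
j: (-6)·(-22) - (-6)·(-8) = 132 - 48 = 84
k: (-6)·29 - 10·(-22) = -174 - (-220) = 46
d × e = (94, 84, 46)
|d × e| = √(94² + 84² + 46²) = √18008 ≈ 134.1939
area = ½ · 134.1939 ≈ 67.097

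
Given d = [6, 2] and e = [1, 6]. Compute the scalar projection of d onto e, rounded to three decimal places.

2.959

d · e = 6·1 + 2·6 = 6 + 12 = 18
|e| = √(1 + 36) = √37 ≈ 6.0828
comp_e d = 18 / √37 ≈ 2.959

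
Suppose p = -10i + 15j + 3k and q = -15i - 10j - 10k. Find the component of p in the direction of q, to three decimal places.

p · q = (-10)·(-15) + 15·(-10) + 3·(-10) = 150 - 150 - 30 = -30
|q| = √(225 + 100 + 100) = √425 ≈ 20.6155
comp_q p = -30 / √425 ≈ -1.455

-1.455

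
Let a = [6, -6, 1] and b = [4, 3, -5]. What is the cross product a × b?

(27, 34, 42)

i: (-6)·(-5) - 1·3 = 30 - 3 = 27
j: 1·4 - 6·(-5) = 4 - (-30) = 34
k: 6·3 - (-6)·4 = 18 - (-24) = 42
a × b = (27, 34, 42)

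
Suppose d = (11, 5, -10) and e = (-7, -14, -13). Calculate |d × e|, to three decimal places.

318.677

i: 5·(-13) - (-10)·(-14) = -65 - 140 = -205
j: (-10)·(-7) - 11·(-13) = 70 - (-143) = 213
k: 11·(-14) - 5·(-7) = -154 - (-35) = -119
d × e = (-205, 213, -119)
|d × e| = √((-205)² + 213² + (-119)²) = √101555 ≈ 318.6770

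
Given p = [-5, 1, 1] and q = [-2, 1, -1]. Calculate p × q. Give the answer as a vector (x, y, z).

i: 1·(-1) - 1·1 = -1 - 1 = -2
j: 1·(-2) - (-5)·(-1) = -2 - 5 = -7
k: (-5)·1 - 1·(-2) = -5 - (-2) = -3
p × q = (-2, -7, -3)

(-2, -7, -3)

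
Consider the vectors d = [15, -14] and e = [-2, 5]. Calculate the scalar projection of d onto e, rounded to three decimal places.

d · e = 15·(-2) + (-14)·5 = -30 - 70 = -100
|e| = √(4 + 25) = √29 ≈ 5.3852
comp_e d = -100 / √29 ≈ -18.570

-18.570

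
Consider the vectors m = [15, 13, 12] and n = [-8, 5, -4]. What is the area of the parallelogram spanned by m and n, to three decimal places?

214.199

i: 13·(-4) - 12·5 = -52 - 60 = -112
j: 12·(-8) - 15·(-4) = -96 - (-60) = -36
k: 15·5 - 13·(-8) = 75 - (-104) = 179
m × n = (-112, -36, 179)
|m × n| = √((-112)² + (-36)² + 179²) = √45881 ≈ 214.1985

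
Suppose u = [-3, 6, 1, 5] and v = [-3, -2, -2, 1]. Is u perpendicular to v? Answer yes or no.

yes

u · v = (-3)·(-3) + 6·(-2) + 1·(-2) + 5·1 = 9 - 12 - 2 + 5 = 0
Zero, so the vectors are orthogonal.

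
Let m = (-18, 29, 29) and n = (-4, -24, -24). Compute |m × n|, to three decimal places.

i: 29·(-24) - 29·(-24) = -696 - (-696) = 0
j: 29·(-4) - (-18)·(-24) = -116 - 432 = -548
k: (-18)·(-24) - 29·(-4) = 432 - (-116) = 548
m × n = (0, -548, 548)
|m × n| = √(0² + (-548)² + 548²) = √600608 ≈ 774.9890

774.989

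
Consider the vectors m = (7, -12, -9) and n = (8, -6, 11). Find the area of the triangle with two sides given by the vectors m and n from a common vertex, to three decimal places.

i: (-12)·11 - (-9)·(-6) = -132 - 54 = -186
j: (-9)·8 - 7·11 = -72 - 77 = -149
k: 7·(-6) - (-12)·8 = -42 - (-96) = 54
m × n = (-186, -149, 54)
|m × n| = √((-186)² + (-149)² + 54²) = √59713 ≈ 244.3624
area = ½ · 244.3624 ≈ 122.181

122.181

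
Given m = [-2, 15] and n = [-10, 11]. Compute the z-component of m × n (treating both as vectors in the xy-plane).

(-2)·11 - 15·(-10) = -22 - (-150) = 128

128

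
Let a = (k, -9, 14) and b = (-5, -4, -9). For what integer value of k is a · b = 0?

-18

a · b = k·(-5) + (-9)·(-4) + 14·(-9) = -90 - 5k
Set equal to 0: -5k = 90, so k = -18.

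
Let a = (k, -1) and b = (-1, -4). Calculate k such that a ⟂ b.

a · b = k·(-1) + (-1)·(-4) = 4 - 1k
Set equal to 0: -1k = -4, so k = 4.

4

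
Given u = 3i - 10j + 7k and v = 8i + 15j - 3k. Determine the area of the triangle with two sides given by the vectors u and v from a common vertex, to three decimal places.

79.804

i: (-10)·(-3) - 7·15 = 30 - 105 = -75
j: 7·8 - 3·(-3) = 56 - (-9) = 65
k: 3·15 - (-10)·8 = 45 - (-80) = 125
u × v = (-75, 65, 125)
|u × v| = √((-75)² + 65² + 125²) = √25475 ≈ 159.6089
area = ½ · 159.6089 ≈ 79.804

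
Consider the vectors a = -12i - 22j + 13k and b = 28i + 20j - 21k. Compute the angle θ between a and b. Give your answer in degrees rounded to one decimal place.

a · b = (-12)·28 + (-22)·20 + 13·(-21) = -336 - 440 - 273 = -1049
|a|² = 144 + 484 + 169 = 797,  |a| = √797 ≈ 28.231188
|b|² = 784 + 400 + 441 = 1625,  |b| = √1625 ≈ 40.311289
cos θ = -1049 / (28.231188 · 40.311289) ≈ -0.92176
θ = arccos(-0.92176) ≈ 157.2°

157.2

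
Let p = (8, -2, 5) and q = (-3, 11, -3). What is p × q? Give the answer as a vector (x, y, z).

(-49, 9, 82)

i: (-2)·(-3) - 5·11 = 6 - 55 = -49
j: 5·(-3) - 8·(-3) = -15 - (-24) = 9
k: 8·11 - (-2)·(-3) = 88 - 6 = 82
p × q = (-49, 9, 82)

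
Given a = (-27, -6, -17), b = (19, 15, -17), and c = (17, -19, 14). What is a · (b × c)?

16853

b × c:
i: 15·14 - (-17)·(-19) = 210 - 323 = -113
j: (-17)·17 - 19·14 = -289 - 266 = -555
k: 19·(-19) - 15·17 = -361 - 255 = -616
b × c = (-113, -555, -616)
a · (b × c) = (-27)·(-113) + (-6)·(-555) + (-17)·(-616) = 3051 + 3330 + 10472 = 16853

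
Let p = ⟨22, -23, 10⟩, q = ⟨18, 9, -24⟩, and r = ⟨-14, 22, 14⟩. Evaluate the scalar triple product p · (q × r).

q × r:
i: 9·14 - (-24)·22 = 126 - (-528) = 654
j: (-24)·(-14) - 18·14 = 336 - 252 = 84
k: 18·22 - 9·(-14) = 396 - (-126) = 522
q × r = (654, 84, 522)
p · (q × r) = 22·654 + (-23)·84 + 10·522 = 14388 - 1932 + 5220 = 17676

17676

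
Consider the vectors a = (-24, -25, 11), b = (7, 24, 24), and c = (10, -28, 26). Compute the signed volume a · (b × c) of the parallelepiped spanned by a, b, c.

b × c:
i: 24·26 - 24·(-28) = 624 - (-672) = 1296
j: 24·10 - 7·26 = 240 - 182 = 58
k: 7·(-28) - 24·10 = -196 - 240 = -436
b × c = (1296, 58, -436)
a · (b × c) = (-24)·1296 + (-25)·58 + 11·(-436) = -31104 - 1450 - 4796 = -37350

-37350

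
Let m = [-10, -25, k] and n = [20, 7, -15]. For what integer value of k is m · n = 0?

m · n = (-10)·20 + (-25)·7 + k·(-15) = -375 - 15k
Set equal to 0: -15k = 375, so k = -25.

-25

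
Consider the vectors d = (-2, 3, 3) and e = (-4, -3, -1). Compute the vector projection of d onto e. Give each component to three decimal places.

(0.615, 0.462, 0.154)

d · e = (-2)·(-4) + 3·(-3) + 3·(-1) = 8 - 9 - 3 = -4
|e|² = 16 + 9 + 1 = 26
proj_e d = (-4/26) · (-4, -3, -1) ≈ (0.615, 0.462, 0.154)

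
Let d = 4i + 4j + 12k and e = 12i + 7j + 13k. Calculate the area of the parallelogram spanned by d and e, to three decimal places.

99.438

i: 4·13 - 12·7 = 52 - 84 = -32
j: 12·12 - 4·13 = 144 - 52 = 92
k: 4·7 - 4·12 = 28 - 48 = -20
d × e = (-32, 92, -20)
|d × e| = √((-32)² + 92² + (-20)²) = √9888 ≈ 99.4384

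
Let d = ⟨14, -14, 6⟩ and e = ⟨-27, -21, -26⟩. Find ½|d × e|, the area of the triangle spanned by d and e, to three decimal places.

i: (-14)·(-26) - 6·(-21) = 364 - (-126) = 490
j: 6·(-27) - 14·(-26) = -162 - (-364) = 202
k: 14·(-21) - (-14)·(-27) = -294 - 378 = -672
d × e = (490, 202, -672)
|d × e| = √(490² + 202² + (-672)²) = √732488 ≈ 855.8551
area = ½ · 855.8551 ≈ 427.928

427.928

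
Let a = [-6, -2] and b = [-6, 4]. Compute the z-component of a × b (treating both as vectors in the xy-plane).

(-6)·4 - (-2)·(-6) = -24 - 12 = -36

-36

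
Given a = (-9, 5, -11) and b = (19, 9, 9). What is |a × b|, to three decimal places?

260.952

i: 5·9 - (-11)·9 = 45 - (-99) = 144
j: (-11)·19 - (-9)·9 = -209 - (-81) = -128
k: (-9)·9 - 5·19 = -81 - 95 = -176
a × b = (144, -128, -176)
|a × b| = √(144² + (-128)² + (-176)²) = √68096 ≈ 260.9521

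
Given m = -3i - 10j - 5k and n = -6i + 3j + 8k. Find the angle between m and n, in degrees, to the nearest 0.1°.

115.5

m · n = (-3)·(-6) + (-10)·3 + (-5)·8 = 18 - 30 - 40 = -52
|m|² = 9 + 100 + 25 = 134,  |m| = √134 ≈ 11.575837
|n|² = 36 + 9 + 64 = 109,  |n| = √109 ≈ 10.440307
cos θ = -52 / (11.575837 · 10.440307) ≈ -0.43027
θ = arccos(-0.43027) ≈ 115.5°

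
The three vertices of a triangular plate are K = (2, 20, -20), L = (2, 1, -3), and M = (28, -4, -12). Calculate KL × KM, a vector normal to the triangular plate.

KL = (0, -19, 17)
KM = (26, -24, 8)
i: (-19)·8 - 17·(-24) = -152 - (-408) = 256
j: 17·26 - 0·8 = 442 - 0 = 442
k: 0·(-24) - (-19)·26 = 0 - (-494) = 494
KL × KM = (256, 442, 494)

(256, 442, 494)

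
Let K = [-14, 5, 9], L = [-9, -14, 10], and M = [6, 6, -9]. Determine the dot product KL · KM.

63

KL = L − K = (5, -19, 1)
KM = M − K = (20, 1, -18)
KL · KM = 5·20 + (-19)·1 + 1·(-18) = 100 - 19 - 18 = 63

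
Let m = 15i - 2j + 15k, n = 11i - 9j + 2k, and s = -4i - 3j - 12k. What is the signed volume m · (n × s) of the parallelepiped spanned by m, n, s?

427

n × s:
i: (-9)·(-12) - 2·(-3) = 108 - (-6) = 114
j: 2·(-4) - 11·(-12) = -8 - (-132) = 124
k: 11·(-3) - (-9)·(-4) = -33 - 36 = -69
n × s = (114, 124, -69)
m · (n × s) = 15·114 + (-2)·124 + 15·(-69) = 1710 - 248 - 1035 = 427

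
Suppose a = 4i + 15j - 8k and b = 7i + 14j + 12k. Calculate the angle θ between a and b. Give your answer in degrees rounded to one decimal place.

a · b = 4·7 + 15·14 + (-8)·12 = 28 + 210 - 96 = 142
|a|² = 16 + 225 + 64 = 305,  |a| = √305 ≈ 17.464249
|b|² = 49 + 196 + 144 = 389,  |b| = √389 ≈ 19.723083
cos θ = 142 / (17.464249 · 19.723083) ≈ 0.41225
θ = arccos(0.41225) ≈ 65.7°

65.7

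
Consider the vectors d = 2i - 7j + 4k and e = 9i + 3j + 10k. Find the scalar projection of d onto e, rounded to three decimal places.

2.684

d · e = 2·9 + (-7)·3 + 4·10 = 18 - 21 + 40 = 37
|e| = √(81 + 9 + 100) = √190 ≈ 13.7840
comp_e d = 37 / √190 ≈ 2.684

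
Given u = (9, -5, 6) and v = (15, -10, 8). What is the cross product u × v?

i: (-5)·8 - 6·(-10) = -40 - (-60) = 20
j: 6·15 - 9·8 = 90 - 72 = 18
k: 9·(-10) - (-5)·15 = -90 - (-75) = -15
u × v = (20, 18, -15)

(20, 18, -15)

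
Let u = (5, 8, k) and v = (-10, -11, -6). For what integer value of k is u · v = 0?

-23

u · v = 5·(-10) + 8·(-11) + k·(-6) = -138 - 6k
Set equal to 0: -6k = 138, so k = -23.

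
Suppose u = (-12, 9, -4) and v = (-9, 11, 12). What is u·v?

159

u · v = (-12)·(-9) + 9·11 + (-4)·12 = 108 + 99 - 48 = 159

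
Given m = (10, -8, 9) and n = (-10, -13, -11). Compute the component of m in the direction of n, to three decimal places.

-4.811

m · n = 10·(-10) + (-8)·(-13) + 9·(-11) = -100 + 104 - 99 = -95
|n| = √(100 + 169 + 121) = √390 ≈ 19.7484
comp_n m = -95 / √390 ≈ -4.811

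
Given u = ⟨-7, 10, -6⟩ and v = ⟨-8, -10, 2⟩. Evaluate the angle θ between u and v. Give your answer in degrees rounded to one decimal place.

108.5

u · v = (-7)·(-8) + 10·(-10) + (-6)·2 = 56 - 100 - 12 = -56
|u|² = 49 + 100 + 36 = 185,  |u| = √185 ≈ 13.601471
|v|² = 64 + 100 + 4 = 168,  |v| = √168 ≈ 12.961481
cos θ = -56 / (13.601471 · 12.961481) ≈ -0.31765
θ = arccos(-0.31765) ≈ 108.5°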